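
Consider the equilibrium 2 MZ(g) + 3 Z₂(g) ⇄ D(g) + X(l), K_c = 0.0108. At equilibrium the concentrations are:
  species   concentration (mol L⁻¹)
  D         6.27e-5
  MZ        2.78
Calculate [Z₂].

(X is a pure liquid — omitted from K_c.)
At equilibrium, K_c = [D] / ([MZ]²·[Z₂]³) = 0.0108.
(6.27e-5) / ((2.78)²·([Z₂])³) = 0.0108
[Z₂]³ = 7.51e-4 ⇒ [Z₂] = 0.0909 mol L⁻¹

[Z₂] = 0.0909 mol L⁻¹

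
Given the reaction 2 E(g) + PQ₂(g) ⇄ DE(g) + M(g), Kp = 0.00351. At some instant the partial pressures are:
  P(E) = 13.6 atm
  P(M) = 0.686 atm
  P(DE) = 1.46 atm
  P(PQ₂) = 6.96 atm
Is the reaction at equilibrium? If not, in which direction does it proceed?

Qp = P(DE)·P(M) / (P(E)²·P(PQ₂)) = (1.46)·(0.686) / ((13.6)²·(6.96)) = 7.78×10⁻⁴
Qp = 7.78×10⁻⁴ < Kp = 0.00351, so the forward reaction proceeds.

to the right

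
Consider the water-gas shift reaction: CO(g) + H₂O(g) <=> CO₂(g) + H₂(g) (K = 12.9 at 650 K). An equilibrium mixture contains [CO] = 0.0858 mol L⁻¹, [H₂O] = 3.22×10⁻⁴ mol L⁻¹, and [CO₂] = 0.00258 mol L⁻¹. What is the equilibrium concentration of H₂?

At equilibrium, K = [CO₂]·[H₂] / ([CO]·[H₂O]) = 12.9.
(0.00258)·([H₂]) / ((0.0858)·(3.22×10⁻⁴)) = 12.9
[H₂] = 0.138 mol L⁻¹

[H₂] = 0.138 mol L⁻¹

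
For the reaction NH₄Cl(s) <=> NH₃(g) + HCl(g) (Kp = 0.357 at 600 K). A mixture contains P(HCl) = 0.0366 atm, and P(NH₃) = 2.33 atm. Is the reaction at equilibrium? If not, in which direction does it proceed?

(NH₄Cl is a pure solid — omitted from Qp.)
Qp = P(NH₃)·P(HCl) = (2.33)·(0.0366) = 0.0853
Qp = 0.0853 < Kp = 0.357, so the forward reaction proceeds.

forward (toward products)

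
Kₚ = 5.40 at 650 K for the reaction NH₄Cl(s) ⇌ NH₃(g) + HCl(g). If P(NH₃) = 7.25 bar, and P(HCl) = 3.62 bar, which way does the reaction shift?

(NH₄Cl is a pure solid — omitted from Qₚ.)
Qₚ = P(NH₃)·P(HCl) = (7.25)·(3.62) = 26.2
Qₚ = 26.2 > Kₚ = 5.40, so the reverse reaction proceeds.

to the left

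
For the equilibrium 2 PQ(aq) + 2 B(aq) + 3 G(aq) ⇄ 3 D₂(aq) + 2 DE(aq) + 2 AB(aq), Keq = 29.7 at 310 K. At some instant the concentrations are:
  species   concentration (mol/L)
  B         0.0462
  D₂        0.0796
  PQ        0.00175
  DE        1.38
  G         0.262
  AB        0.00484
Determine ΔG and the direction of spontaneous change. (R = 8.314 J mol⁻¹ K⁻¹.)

ΔG = 4.80 kJ/mol; the forward reaction is non-spontaneous

Q = [D₂]³·[DE]²·[AB]² / ([PQ]²·[B]²·[G]³) = (0.0796)³·(1.38)²·(0.00484)² / ((0.00175)²·(0.0462)²·(0.262)³) = 191
ΔG = RT ln(Q/Keq) = (8.314 J mol⁻¹ K⁻¹)(310 K) × ln(191/29.7)
   = (2.577 kJ/mol)(1.861) = 4.80 kJ/mol
ΔG > 0, so the forward reaction is non-spontaneous (proceeds in reverse).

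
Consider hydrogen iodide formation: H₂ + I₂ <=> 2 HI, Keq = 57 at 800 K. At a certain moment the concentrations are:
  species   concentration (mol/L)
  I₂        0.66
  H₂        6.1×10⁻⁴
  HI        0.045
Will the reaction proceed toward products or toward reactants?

Q = [HI]² / ([H₂]·[I₂]) = (0.045)² / ((6.1×10⁻⁴)·(0.66)) = 5.0
Q = 5.0 < Keq = 57, so the forward reaction proceeds.

to the right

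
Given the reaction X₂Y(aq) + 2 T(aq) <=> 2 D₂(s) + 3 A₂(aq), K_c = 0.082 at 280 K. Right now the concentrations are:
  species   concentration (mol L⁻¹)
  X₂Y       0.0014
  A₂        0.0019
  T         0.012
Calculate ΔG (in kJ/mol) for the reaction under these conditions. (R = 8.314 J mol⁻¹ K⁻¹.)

ΔG = -2.05 kJ/mol

(D₂ is a pure solid — omitted from Q_c.)
Q_c = [A₂]³ / ([X₂Y]·[T]²) = (0.0019)³ / ((0.0014)·(0.012)²) = 0.0340
ΔG = RT ln(Q_c/K_c) = (8.314 J mol⁻¹ K⁻¹)(280 K) × ln(0.0340/0.082)
   = (2.328 kJ/mol)(-0.8804) = -2.05 kJ/mol
ΔG < 0, so the forward reaction is spontaneous (proceeds forward).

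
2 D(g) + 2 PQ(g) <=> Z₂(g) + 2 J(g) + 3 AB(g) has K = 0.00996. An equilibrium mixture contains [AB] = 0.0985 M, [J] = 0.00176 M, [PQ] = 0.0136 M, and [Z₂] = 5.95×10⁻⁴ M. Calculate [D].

[D] = 9.78×10⁻⁴ M

At equilibrium, K = [Z₂]·[J]²·[AB]³ / ([D]²·[PQ]²) = 0.00996.
(5.95×10⁻⁴)·(0.00176)²·(0.0985)³ / (([D])²·(0.0136)²) = 0.00996
[D]² = 9.56×10⁻⁷ ⇒ [D] = 9.78×10⁻⁴ M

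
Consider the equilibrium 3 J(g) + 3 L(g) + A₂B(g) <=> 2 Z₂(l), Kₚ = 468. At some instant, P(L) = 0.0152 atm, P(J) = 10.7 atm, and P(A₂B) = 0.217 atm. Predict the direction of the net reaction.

(Z₂ is a pure liquid — omitted from Qₚ.)
Qₚ = 1 / (P(J)³·P(L)³·P(A₂B)) = 1 / ((10.7)³·(0.0152)³·(0.217)) = 1070
Qₚ = 1070 > Kₚ = 468, so the reverse reaction proceeds.

reverse (toward reactants)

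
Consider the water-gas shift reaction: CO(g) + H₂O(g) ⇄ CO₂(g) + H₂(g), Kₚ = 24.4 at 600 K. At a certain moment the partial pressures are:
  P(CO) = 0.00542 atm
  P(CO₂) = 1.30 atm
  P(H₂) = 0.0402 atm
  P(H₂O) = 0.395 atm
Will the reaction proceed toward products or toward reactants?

Qₚ = P(CO₂)·P(H₂) / (P(CO)·P(H₂O)) = (1.30)·(0.0402) / ((0.00542)·(0.395)) = 24.4
Qₚ = 24.4 = Kₚ, so the system is already at equilibrium.

neither direction; the system is at equilibrium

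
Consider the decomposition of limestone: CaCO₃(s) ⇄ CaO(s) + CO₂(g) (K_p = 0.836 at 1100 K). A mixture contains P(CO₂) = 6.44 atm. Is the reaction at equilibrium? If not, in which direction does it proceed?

in the reverse direction

(CaCO₃, CaO are pure solids — omitted from Q_p.)
Q_p = P(CO₂) = 6.44
Q_p = 6.44 > K_p = 0.836, so the reverse reaction proceeds.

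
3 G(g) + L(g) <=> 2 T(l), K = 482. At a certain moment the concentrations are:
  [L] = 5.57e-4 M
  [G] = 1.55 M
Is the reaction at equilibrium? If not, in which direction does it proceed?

(T is a pure liquid — omitted from Q.)
Q = 1 / ([G]³·[L]) = 1 / ((1.55)³·(5.57e-4)) = 482
Q = 482 = K, so the system is already at equilibrium.

neither direction; the system is at equilibrium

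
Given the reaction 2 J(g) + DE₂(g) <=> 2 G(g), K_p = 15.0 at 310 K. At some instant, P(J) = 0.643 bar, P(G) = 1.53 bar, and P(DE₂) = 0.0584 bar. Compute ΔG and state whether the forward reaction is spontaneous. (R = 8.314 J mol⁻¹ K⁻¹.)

Q_p = P(G)² / (P(J)²·P(DE₂)) = (1.53)² / ((0.643)²·(0.0584)) = 97.0
ΔG = RT ln(Q_p/K_p) = (8.314 J mol⁻¹ K⁻¹)(310 K) × ln(97.0/15.0)
   = (2.577 kJ/mol)(1.867) = 4.81 kJ/mol
ΔG > 0, so the forward reaction is non-spontaneous (proceeds in reverse).

ΔG = 4.81 kJ/mol; the forward reaction is non-spontaneous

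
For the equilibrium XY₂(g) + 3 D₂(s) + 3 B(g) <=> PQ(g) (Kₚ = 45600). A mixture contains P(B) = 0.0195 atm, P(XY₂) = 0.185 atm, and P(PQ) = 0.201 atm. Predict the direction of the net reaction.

(D₂ is a pure solid — omitted from Qₚ.)
Qₚ = P(PQ) / (P(XY₂)·P(B)³) = (0.201) / ((0.185)·(0.0195)³) = 1.47e5
Qₚ = 1.47e5 > Kₚ = 45600, so the reverse reaction proceeds.

to the left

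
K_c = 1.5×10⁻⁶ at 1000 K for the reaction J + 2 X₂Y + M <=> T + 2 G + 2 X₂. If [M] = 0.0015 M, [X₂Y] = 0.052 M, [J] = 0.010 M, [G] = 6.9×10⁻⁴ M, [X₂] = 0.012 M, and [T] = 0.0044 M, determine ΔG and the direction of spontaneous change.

Q_c = [T]·[G]²·[X₂]² / ([J]·[X₂Y]²·[M]) = (0.0044)·(6.9×10⁻⁴)²·(0.012)² / ((0.010)·(0.052)²·(0.0015)) = 7.44×10⁻⁶
ΔG = RT ln(Q_c/K_c) = (8.314 J mol⁻¹ K⁻¹)(1000 K) × ln(7.44×10⁻⁶/1.5×10⁻⁶)
   = (8.314 kJ/mol)(1.601) = 13.3 kJ/mol
ΔG > 0, so the forward reaction is non-spontaneous (proceeds in reverse).

ΔG = 13.3 kJ/mol; the forward reaction is non-spontaneous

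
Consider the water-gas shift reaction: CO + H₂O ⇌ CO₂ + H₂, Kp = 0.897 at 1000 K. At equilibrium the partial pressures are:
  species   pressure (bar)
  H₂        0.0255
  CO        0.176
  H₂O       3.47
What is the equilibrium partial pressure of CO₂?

At equilibrium, Kp = P(CO₂)·P(H₂) / (P(CO)·P(H₂O)) = 0.897.
(P(CO₂))·(0.0255) / ((0.176)·(3.47)) = 0.897
P(CO₂) = 21.5 bar

P(CO₂) = 21.5 bar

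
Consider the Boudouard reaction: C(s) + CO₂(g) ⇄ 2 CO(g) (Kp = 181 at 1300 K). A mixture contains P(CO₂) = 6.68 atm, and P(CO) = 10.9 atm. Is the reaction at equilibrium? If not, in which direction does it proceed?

(C is a pure solid — omitted from Qp.)
Qp = P(CO)² / P(CO₂) = (10.9)² / (6.68) = 17.8
Qp = 17.8 < Kp = 181, so the forward reaction proceeds.

toward products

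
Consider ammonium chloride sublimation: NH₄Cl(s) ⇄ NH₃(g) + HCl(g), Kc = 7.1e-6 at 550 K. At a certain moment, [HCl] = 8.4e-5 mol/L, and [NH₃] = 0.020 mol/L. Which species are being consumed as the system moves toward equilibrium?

(NH₄Cl is a pure solid — omitted from Qc.)
Qc = [NH₃]·[HCl] = (0.020)·(8.4e-5) = 1.7e-6
Qc = 1.7e-6 < Kc = 7.1e-6: net forward reaction.

NH₄Cl (reactants)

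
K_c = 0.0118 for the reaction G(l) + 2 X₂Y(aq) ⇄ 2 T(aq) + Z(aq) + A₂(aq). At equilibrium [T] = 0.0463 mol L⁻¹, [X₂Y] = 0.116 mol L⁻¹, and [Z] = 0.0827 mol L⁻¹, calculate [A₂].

[A₂] = 0.896 mol L⁻¹

(G is a pure liquid — omitted from K_c.)
At equilibrium, K_c = [T]²·[Z]·[A₂] / [X₂Y]² = 0.0118.
(0.0463)²·(0.0827)·([A₂]) / (0.116)² = 0.0118
[A₂] = 0.896 mol L⁻¹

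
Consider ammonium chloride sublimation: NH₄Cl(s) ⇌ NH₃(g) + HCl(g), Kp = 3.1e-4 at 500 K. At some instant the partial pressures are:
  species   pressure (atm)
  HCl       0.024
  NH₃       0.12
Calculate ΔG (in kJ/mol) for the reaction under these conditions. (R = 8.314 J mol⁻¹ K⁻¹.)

ΔG = 9.27 kJ/mol

(NH₄Cl is a pure solid — omitted from Qp.)
Qp = P(NH₃)·P(HCl) = (0.12)·(0.024) = 0.00288
ΔG = RT ln(Qp/Kp) = (8.314 J mol⁻¹ K⁻¹)(500 K) × ln(0.00288/3.1e-4)
   = (4.157 kJ/mol)(2.229) = 9.27 kJ/mol
ΔG > 0, so the forward reaction is non-spontaneous (proceeds in reverse).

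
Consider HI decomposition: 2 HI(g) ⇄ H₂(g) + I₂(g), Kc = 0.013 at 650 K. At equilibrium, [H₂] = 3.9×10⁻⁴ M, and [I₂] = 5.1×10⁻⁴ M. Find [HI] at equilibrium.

At equilibrium, Kc = [H₂]·[I₂] / [HI]² = 0.013.
(3.9×10⁻⁴)·(5.1×10⁻⁴) / ([HI])² = 0.013
[HI]² = 1.53×10⁻⁵ ⇒ [HI] = 0.0039 M

[HI] = 0.0039 M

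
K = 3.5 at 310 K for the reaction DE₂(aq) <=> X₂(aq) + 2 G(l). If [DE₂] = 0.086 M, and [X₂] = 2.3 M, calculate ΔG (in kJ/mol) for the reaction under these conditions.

ΔG = 5.24 kJ/mol

(G is a pure liquid — omitted from Q.)
Q = [X₂] / [DE₂] = (2.3) / (0.086) = 26.7
ΔG = RT ln(Q/K) = (8.314 J mol⁻¹ K⁻¹)(310 K) × ln(26.7/3.5)
   = (2.577 kJ/mol)(2.032) = 5.24 kJ/mol
ΔG > 0, so the forward reaction is non-spontaneous (proceeds in reverse).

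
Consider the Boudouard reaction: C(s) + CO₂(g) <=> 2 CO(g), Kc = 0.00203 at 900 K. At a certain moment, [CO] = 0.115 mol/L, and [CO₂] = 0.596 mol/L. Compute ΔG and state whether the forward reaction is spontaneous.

(C is a pure solid — omitted from Qc.)
Qc = [CO]² / [CO₂] = (0.115)² / (0.596) = 0.0222
ΔG = RT ln(Qc/Kc) = (8.314 J mol⁻¹ K⁻¹)(900 K) × ln(0.0222/0.00203)
   = (7.483 kJ/mol)(2.392) = 17.9 kJ/mol
ΔG > 0, so the forward reaction is non-spontaneous (proceeds in reverse).

ΔG = 17.9 kJ/mol; the forward reaction is non-spontaneous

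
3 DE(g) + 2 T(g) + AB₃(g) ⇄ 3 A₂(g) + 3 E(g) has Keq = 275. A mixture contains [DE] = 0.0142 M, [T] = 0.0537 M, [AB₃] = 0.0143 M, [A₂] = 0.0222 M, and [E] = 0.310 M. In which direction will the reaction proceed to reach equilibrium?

to the left

Q = [A₂]³·[E]³ / ([DE]³·[T]²·[AB₃]) = (0.0222)³·(0.310)³ / ((0.0142)³·(0.0537)²·(0.0143)) = 2760
Q = 2760 > Keq = 275, so the reverse reaction proceeds.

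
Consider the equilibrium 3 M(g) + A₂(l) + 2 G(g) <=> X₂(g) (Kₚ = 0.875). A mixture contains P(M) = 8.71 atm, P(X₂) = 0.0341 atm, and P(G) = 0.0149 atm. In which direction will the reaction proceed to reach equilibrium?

toward products

(A₂ is a pure liquid — omitted from Qₚ.)
Qₚ = P(X₂) / (P(M)³·P(G)²) = (0.0341) / ((8.71)³·(0.0149)²) = 0.232
Qₚ = 0.232 < Kₚ = 0.875, so the forward reaction proceeds.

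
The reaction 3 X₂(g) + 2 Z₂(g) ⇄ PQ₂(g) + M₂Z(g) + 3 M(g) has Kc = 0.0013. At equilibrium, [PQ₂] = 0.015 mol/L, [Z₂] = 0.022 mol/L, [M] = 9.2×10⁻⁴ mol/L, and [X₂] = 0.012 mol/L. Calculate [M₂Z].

At equilibrium, Kc = [PQ₂]·[M₂Z]·[M]³ / ([X₂]³·[Z₂]²) = 0.0013.
(0.015)·([M₂Z])·(9.2×10⁻⁴)³ / ((0.012)³·(0.022)²) = 0.0013
[M₂Z] = 0.0931 = 0.093 mol/L

[M₂Z] = 0.093 mol/L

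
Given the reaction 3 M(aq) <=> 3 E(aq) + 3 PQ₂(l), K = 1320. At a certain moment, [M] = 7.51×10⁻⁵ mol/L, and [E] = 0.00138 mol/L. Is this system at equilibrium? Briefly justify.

(PQ₂ is a pure liquid — omitted from Q.)
Q = [E]³ / [M]³ = (0.00138)³ / (7.51×10⁻⁵)³ = 6200
Q = 6200 > K = 1320: net reverse reaction.

no; Q > K, reaction proceeds in reverse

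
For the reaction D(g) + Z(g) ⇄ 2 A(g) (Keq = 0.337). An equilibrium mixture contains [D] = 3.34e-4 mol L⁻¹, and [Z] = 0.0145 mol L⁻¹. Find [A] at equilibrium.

[A] = 0.00128 mol L⁻¹

At equilibrium, Keq = [A]² / ([D]·[Z]) = 0.337.
([A])² / ((3.34e-4)·(0.0145)) = 0.337
[A]² = 1.63e-6 ⇒ [A] = 0.00128 mol L⁻¹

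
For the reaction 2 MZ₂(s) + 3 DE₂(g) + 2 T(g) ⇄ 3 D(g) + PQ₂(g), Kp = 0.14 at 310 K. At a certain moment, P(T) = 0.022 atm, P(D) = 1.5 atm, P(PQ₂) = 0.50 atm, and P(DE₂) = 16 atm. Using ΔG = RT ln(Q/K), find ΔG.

ΔG = 4.65 kJ/mol

(MZ₂ is a pure solid — omitted from Qp.)
Qp = P(D)³·P(PQ₂) / (P(DE₂)³·P(T)²) = (1.5)³·(0.50) / ((16)³·(0.022)²) = 0.851
ΔG = RT ln(Qp/Kp) = (8.314 J mol⁻¹ K⁻¹)(310 K) × ln(0.851/0.14)
   = (2.577 kJ/mol)(1.805) = 4.65 kJ/mol
ΔG > 0, so the forward reaction is non-spontaneous (proceeds in reverse).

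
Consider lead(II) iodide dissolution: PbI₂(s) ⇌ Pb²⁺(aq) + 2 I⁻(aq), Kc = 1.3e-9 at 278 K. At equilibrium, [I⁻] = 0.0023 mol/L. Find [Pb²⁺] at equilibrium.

(PbI₂ is a pure solid — omitted from Kc.)
At equilibrium, Kc = [Pb²⁺]·[I⁻]² = 1.3e-9.
([Pb²⁺])·(0.0023)² = 1.3e-9
[Pb²⁺] = 2.46e-4 = 2.5e-4 mol/L

[Pb²⁺] = 2.5e-4 mol/L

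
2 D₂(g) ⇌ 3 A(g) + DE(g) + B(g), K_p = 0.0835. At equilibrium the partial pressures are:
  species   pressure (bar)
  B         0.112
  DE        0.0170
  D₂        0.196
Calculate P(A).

P(A) = 1.19 bar

At equilibrium, K_p = P(A)³·P(DE)·P(B) / P(D₂)² = 0.0835.
(P(A))³·(0.0170)·(0.112) / (0.196)² = 0.0835
P(A)³ = 1.68 ⇒ P(A) = 1.19 bar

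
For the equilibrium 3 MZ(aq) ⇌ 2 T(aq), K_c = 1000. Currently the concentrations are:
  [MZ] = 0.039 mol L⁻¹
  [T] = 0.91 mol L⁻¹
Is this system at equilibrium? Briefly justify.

no; Q > K, reaction proceeds in reverse

Q_c = [T]² / [MZ]³ = (0.91)² / (0.039)³ = 14000
Q_c = 14000 > K_c = 1000: net reverse reaction.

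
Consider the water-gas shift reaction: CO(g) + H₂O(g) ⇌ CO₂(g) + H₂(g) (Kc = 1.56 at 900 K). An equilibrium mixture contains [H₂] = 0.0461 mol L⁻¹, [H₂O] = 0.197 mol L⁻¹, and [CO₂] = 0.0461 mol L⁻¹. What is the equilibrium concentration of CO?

At equilibrium, Kc = [CO₂]·[H₂] / ([CO]·[H₂O]) = 1.56.
(0.0461)·(0.0461) / (([CO])·(0.197)) = 1.56
[CO] = 0.00692 mol L⁻¹

[CO] = 0.00692 mol L⁻¹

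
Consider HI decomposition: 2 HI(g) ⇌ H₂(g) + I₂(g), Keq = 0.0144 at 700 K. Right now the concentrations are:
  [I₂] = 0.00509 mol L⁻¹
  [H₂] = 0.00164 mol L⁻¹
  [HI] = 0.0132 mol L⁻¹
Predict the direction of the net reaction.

Q = [H₂]·[I₂] / [HI]² = (0.00164)·(0.00509) / (0.0132)² = 0.0479
Q = 0.0479 > Keq = 0.0144, so the reverse reaction proceeds.

to the left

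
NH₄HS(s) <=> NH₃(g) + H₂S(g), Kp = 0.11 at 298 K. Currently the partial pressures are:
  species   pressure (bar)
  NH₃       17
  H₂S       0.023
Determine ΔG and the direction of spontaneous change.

(NH₄HS is a pure solid — omitted from Qp.)
Qp = P(NH₃)·P(H₂S) = (17)·(0.023) = 0.391
ΔG = RT ln(Qp/Kp) = (8.314 J mol⁻¹ K⁻¹)(298 K) × ln(0.391/0.11)
   = (2.478 kJ/mol)(1.268) = 3.14 kJ/mol
ΔG > 0, so the forward reaction is non-spontaneous (proceeds in reverse).

ΔG = 3.14 kJ/mol; the forward reaction is non-spontaneous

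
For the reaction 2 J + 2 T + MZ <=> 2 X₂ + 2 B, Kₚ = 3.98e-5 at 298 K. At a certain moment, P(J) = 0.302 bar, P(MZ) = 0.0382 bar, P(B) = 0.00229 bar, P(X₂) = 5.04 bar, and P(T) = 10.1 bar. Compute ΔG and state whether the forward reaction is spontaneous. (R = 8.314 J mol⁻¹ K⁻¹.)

Qₚ = P(X₂)²·P(B)² / (P(J)²·P(T)²·P(MZ)) = (5.04)²·(0.00229)² / ((0.302)²·(10.1)²·(0.0382)) = 3.75e-4
ΔG = RT ln(Qₚ/Kₚ) = (8.314 J mol⁻¹ K⁻¹)(298 K) × ln(3.75e-4/3.98e-5)
   = (2.478 kJ/mol)(2.243) = 5.56 kJ/mol
ΔG > 0, so the forward reaction is non-spontaneous (proceeds in reverse).

ΔG = 5.56 kJ/mol; the forward reaction is non-spontaneous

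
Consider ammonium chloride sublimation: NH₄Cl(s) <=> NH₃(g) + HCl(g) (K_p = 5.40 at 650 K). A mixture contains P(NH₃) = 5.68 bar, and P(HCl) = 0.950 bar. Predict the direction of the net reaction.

(NH₄Cl is a pure solid — omitted from Q_p.)
Q_p = P(NH₃)·P(HCl) = (5.68)·(0.950) = 5.40
Q_p = 5.40 = K_p, so the system is already at equilibrium.

neither direction; the system is at equilibrium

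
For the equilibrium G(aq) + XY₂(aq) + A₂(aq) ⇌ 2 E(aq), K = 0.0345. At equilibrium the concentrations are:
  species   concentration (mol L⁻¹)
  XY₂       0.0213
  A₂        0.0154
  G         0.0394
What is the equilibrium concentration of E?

[E] = 6.68e-4 mol L⁻¹

At equilibrium, K = [E]² / ([G]·[XY₂]·[A₂]) = 0.0345.
([E])² / ((0.0394)·(0.0213)·(0.0154)) = 0.0345
[E]² = 4.46e-7 ⇒ [E] = 6.68e-4 mol L⁻¹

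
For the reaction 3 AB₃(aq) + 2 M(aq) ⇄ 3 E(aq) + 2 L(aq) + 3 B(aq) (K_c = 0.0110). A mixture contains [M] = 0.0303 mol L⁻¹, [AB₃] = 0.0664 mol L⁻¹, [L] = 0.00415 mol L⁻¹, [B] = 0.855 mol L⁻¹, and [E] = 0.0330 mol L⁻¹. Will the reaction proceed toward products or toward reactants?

Q_c = [E]³·[L]²·[B]³ / ([AB₃]³·[M]²) = (0.0330)³·(0.00415)²·(0.855)³ / ((0.0664)³·(0.0303)²) = 0.00144
Q_c = 0.00144 < K_c = 0.0110, so the forward reaction proceeds.

in the forward direction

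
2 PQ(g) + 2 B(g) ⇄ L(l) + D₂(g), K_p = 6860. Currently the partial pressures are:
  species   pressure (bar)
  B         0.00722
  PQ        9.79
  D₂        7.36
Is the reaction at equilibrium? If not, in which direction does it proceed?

(L is a pure liquid — omitted from Q_p.)
Q_p = P(D₂) / (P(PQ)²·P(B)²) = (7.36) / ((9.79)²·(0.00722)²) = 1470
Q_p = 1470 < K_p = 6860, so the forward reaction proceeds.

forward (toward products)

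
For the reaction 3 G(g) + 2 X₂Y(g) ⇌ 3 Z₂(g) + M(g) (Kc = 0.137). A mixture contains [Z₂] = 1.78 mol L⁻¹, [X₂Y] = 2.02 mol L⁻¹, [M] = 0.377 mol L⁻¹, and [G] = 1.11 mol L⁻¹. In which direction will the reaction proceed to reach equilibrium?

reverse (toward reactants)

Qc = [Z₂]³·[M] / ([G]³·[X₂Y]²) = (1.78)³·(0.377) / ((1.11)³·(2.02)²) = 0.381
Qc = 0.381 > Kc = 0.137, so the reverse reaction proceeds.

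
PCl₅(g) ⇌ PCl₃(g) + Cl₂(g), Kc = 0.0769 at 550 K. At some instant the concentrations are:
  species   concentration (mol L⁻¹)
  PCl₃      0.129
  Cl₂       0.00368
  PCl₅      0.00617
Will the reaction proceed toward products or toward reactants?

neither direction; the system is at equilibrium

Qc = [PCl₃]·[Cl₂] / [PCl₅] = (0.129)·(0.00368) / (0.00617) = 0.0769
Qc = 0.0769 = Kc, so the system is already at equilibrium.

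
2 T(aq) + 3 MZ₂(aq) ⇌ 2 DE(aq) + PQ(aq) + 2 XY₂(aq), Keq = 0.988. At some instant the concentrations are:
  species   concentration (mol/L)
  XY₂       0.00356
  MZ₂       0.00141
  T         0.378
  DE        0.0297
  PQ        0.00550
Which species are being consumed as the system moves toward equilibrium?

Q = [DE]²·[PQ]·[XY₂]² / ([T]²·[MZ₂]³) = (0.0297)²·(0.00550)·(0.00356)² / ((0.378)²·(0.00141)³) = 0.154
Q = 0.154 < Keq = 0.988: net forward reaction.

T, MZ₂ (reactants)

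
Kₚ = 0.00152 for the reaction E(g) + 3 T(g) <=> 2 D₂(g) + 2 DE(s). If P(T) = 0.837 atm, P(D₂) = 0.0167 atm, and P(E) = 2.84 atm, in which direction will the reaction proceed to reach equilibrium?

in the forward direction

(DE is a pure solid — omitted from Qₚ.)
Qₚ = P(D₂)² / (P(E)·P(T)³) = (0.0167)² / ((2.84)·(0.837)³) = 1.67×10⁻⁴
Qₚ = 1.67×10⁻⁴ < Kₚ = 0.00152, so the forward reaction proceeds.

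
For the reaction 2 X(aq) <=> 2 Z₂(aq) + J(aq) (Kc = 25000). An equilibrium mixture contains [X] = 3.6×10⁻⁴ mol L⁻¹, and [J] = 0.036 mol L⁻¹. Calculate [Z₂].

[Z₂] = 0.30 mol L⁻¹

At equilibrium, Kc = [Z₂]²·[J] / [X]² = 25000.
([Z₂])²·(0.036) / (3.6×10⁻⁴)² = 25000
[Z₂]² = 0.0900 ⇒ [Z₂] = 0.30 mol L⁻¹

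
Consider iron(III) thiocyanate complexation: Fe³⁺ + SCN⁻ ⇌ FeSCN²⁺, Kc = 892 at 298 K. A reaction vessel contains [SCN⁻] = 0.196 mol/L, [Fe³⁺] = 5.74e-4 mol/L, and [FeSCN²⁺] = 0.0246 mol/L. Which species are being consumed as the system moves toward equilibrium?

Fe³⁺, SCN⁻ (reactants)

Qc = [FeSCN²⁺] / ([Fe³⁺]·[SCN⁻]) = (0.0246) / ((5.74e-4)·(0.196)) = 219
Qc = 219 < Kc = 892: net forward reaction.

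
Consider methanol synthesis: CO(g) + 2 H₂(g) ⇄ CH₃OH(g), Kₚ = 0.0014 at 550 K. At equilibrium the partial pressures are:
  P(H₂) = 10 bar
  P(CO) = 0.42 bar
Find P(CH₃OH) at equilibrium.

P(CH₃OH) = 0.059 bar

At equilibrium, Kₚ = P(CH₃OH) / (P(CO)·P(H₂)²) = 0.0014.
(P(CH₃OH)) / ((0.42)·(10)²) = 0.0014
P(CH₃OH) = 0.0588 = 0.059 bar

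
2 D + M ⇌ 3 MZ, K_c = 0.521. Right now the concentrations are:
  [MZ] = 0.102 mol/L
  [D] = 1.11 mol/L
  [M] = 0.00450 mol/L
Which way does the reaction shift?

Q_c = [MZ]³ / ([D]²·[M]) = (0.102)³ / ((1.11)²·(0.00450)) = 0.191
Q_c = 0.191 < K_c = 0.521, so the forward reaction proceeds.

toward products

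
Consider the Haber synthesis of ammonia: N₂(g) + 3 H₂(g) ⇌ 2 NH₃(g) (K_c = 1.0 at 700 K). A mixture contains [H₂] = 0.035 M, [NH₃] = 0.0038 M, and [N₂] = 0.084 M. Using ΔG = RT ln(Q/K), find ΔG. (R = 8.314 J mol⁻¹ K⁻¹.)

Q_c = [NH₃]² / ([N₂]·[H₂]³) = (0.0038)² / ((0.084)·(0.035)³) = 4.01
ΔG = RT ln(Q_c/K_c) = (8.314 J mol⁻¹ K⁻¹)(700 K) × ln(4.01/1.0)
   = (5.820 kJ/mol)(1.389) = 8.08 kJ/mol
ΔG > 0, so the forward reaction is non-spontaneous (proceeds in reverse).

ΔG = 8.08 kJ/mol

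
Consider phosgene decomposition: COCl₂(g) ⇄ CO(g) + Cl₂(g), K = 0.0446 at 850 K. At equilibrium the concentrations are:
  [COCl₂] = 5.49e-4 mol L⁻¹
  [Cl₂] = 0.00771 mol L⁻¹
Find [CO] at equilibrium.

[CO] = 0.00318 mol L⁻¹

At equilibrium, K = [CO]·[Cl₂] / [COCl₂] = 0.0446.
([CO])·(0.00771) / (5.49e-4) = 0.0446
[CO] = 0.00318 mol L⁻¹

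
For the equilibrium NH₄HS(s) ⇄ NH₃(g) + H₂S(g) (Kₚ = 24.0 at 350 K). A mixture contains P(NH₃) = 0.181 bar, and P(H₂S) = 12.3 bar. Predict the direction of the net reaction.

forward (toward products)

(NH₄HS is a pure solid — omitted from Qₚ.)
Qₚ = P(NH₃)·P(H₂S) = (0.181)·(12.3) = 2.23
Qₚ = 2.23 < Kₚ = 24.0, so the forward reaction proceeds.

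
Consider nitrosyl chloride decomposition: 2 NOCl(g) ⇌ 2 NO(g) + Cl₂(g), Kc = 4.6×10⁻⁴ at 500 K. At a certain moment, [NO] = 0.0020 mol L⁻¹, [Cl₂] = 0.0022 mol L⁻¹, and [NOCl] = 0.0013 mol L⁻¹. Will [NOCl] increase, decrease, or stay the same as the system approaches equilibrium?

Qc = [NO]²·[Cl₂] / [NOCl]² = (0.0020)²·(0.0022) / (0.0013)² = 0.0052
Qc = 0.0052 > Kc = 4.6×10⁻⁴: net reverse reaction.
NOCl is a reactant, so it increases.

increase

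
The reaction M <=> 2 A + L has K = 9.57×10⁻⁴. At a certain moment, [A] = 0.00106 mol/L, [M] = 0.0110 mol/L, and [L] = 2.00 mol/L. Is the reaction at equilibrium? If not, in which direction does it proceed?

toward products

Q = [A]²·[L] / [M] = (0.00106)²·(2.00) / (0.0110) = 2.04×10⁻⁴
Q = 2.04×10⁻⁴ < K = 9.57×10⁻⁴, so the forward reaction proceeds.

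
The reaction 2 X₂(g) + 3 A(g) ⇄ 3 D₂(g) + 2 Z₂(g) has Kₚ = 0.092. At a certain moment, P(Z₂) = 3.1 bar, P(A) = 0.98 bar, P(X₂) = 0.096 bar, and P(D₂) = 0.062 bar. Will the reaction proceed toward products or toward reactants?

Qₚ = P(D₂)³·P(Z₂)² / (P(X₂)²·P(A)³) = (0.062)³·(3.1)² / ((0.096)²·(0.98)³) = 0.26
Qₚ = 0.26 > Kₚ = 0.092, so the reverse reaction proceeds.

in the reverse direction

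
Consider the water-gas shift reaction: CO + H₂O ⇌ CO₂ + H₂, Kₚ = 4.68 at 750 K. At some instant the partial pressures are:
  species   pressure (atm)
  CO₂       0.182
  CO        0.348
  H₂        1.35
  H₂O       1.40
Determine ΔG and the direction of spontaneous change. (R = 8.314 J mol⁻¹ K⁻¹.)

Qₚ = P(CO₂)·P(H₂) / (P(CO)·P(H₂O)) = (0.182)·(1.35) / ((0.348)·(1.40)) = 0.504
ΔG = RT ln(Qₚ/Kₚ) = (8.314 J mol⁻¹ K⁻¹)(750 K) × ln(0.504/4.68)
   = (6.236 kJ/mol)(-2.228) = -13.9 kJ/mol
ΔG < 0, so the forward reaction is spontaneous (proceeds forward).

ΔG = -13.9 kJ/mol; the forward reaction is spontaneous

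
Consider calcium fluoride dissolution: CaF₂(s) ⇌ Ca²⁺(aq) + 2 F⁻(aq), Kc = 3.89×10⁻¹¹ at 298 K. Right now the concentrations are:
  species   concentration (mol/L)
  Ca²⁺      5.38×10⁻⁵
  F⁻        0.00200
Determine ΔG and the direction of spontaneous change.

(CaF₂ is a pure solid — omitted from Qc.)
Qc = [Ca²⁺]·[F⁻]² = (5.38×10⁻⁵)·(0.00200)² = 2.15×10⁻¹⁰
ΔG = RT ln(Qc/Kc) = (8.314 J mol⁻¹ K⁻¹)(298 K) × ln(2.15×10⁻¹⁰/3.89×10⁻¹¹)
   = (2.478 kJ/mol)(1.710) = 4.24 kJ/mol
ΔG > 0, so the forward reaction is non-spontaneous (proceeds in reverse).

ΔG = 4.24 kJ/mol; the forward reaction is non-spontaneous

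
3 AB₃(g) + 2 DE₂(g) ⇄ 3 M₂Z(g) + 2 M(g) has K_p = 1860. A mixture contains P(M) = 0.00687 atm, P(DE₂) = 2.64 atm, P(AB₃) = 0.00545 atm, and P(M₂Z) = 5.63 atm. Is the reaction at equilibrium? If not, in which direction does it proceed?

Q_p = P(M₂Z)³·P(M)² / (P(AB₃)³·P(DE₂)²) = (5.63)³·(0.00687)² / ((0.00545)³·(2.64)²) = 7470
Q_p = 7470 > K_p = 1860, so the reverse reaction proceeds.

toward reactants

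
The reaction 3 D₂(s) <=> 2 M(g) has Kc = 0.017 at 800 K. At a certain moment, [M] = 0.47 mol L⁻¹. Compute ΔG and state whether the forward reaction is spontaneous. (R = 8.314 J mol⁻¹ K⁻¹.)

ΔG = 17.1 kJ/mol; the forward reaction is non-spontaneous

(D₂ is a pure solid — omitted from Qc.)
Qc = [M]² = (0.47)² = 0.221
ΔG = RT ln(Qc/Kc) = (8.314 J mol⁻¹ K⁻¹)(800 K) × ln(0.221/0.017)
   = (6.651 kJ/mol)(2.565) = 17.1 kJ/mol
ΔG > 0, so the forward reaction is non-spontaneous (proceeds in reverse).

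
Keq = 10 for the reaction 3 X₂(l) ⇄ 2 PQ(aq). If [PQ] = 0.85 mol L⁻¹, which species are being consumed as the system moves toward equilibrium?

(X₂ is a pure liquid — omitted from Q.)
Q = [PQ]² = (0.85)² = 0.72
Q = 0.72 < Keq = 10: net forward reaction.

X₂ (reactants)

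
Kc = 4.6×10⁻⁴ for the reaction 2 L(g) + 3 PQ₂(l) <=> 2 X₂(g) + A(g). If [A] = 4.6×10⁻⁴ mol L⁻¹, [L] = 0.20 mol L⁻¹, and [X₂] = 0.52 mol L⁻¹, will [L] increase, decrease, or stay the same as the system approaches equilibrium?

increase

(PQ₂ is a pure liquid — omitted from Qc.)
Qc = [X₂]²·[A] / [L]² = (0.52)²·(4.6×10⁻⁴) / (0.20)² = 0.0031
Qc = 0.0031 > Kc = 4.6×10⁻⁴: net reverse reaction.
L is a reactant, so it increases.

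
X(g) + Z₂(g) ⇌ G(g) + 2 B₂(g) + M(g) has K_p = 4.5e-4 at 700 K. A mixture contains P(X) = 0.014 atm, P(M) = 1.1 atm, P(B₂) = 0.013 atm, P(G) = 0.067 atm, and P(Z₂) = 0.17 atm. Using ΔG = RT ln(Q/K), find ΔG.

ΔG = 14.3 kJ/mol

Q_p = P(G)·P(B₂)²·P(M) / (P(X)·P(Z₂)) = (0.067)·(0.013)²·(1.1) / ((0.014)·(0.17)) = 0.00523
ΔG = RT ln(Q_p/K_p) = (8.314 J mol⁻¹ K⁻¹)(700 K) × ln(0.00523/4.5e-4)
   = (5.820 kJ/mol)(2.453) = 14.3 kJ/mol
ΔG > 0, so the forward reaction is non-spontaneous (proceeds in reverse).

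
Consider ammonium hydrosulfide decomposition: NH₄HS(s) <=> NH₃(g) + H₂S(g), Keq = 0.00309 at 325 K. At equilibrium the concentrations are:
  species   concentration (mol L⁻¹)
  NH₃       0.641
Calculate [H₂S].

(NH₄HS is a pure solid — omitted from Keq.)
At equilibrium, Keq = [NH₃]·[H₂S] = 0.00309.
(0.641)·([H₂S]) = 0.00309
[H₂S] = 0.00482 mol L⁻¹

[H₂S] = 0.00482 mol L⁻¹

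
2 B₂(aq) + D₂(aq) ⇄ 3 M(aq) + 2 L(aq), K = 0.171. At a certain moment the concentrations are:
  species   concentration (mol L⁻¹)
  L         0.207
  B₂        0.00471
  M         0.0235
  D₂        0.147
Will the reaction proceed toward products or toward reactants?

neither direction; the system is at equilibrium

Q = [M]³·[L]² / ([B₂]²·[D₂]) = (0.0235)³·(0.207)² / ((0.00471)²·(0.147)) = 0.171
Q = 0.171 = K, so the system is already at equilibrium.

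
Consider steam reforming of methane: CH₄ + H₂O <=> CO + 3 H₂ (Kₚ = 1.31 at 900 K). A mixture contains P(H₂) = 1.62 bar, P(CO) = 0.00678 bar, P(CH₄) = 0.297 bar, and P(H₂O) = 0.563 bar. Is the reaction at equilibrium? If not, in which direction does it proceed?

Qₚ = P(CO)·P(H₂)³ / (P(CH₄)·P(H₂O)) = (0.00678)·(1.62)³ / ((0.297)·(0.563)) = 0.172
Qₚ = 0.172 < Kₚ = 1.31, so the forward reaction proceeds.

forward (toward products)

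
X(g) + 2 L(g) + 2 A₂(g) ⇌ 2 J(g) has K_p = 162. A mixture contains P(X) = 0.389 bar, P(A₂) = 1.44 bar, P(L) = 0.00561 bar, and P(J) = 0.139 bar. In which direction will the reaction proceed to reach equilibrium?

in the reverse direction

Q_p = P(J)² / (P(X)·P(L)²·P(A₂)²) = (0.139)² / ((0.389)·(0.00561)²·(1.44)²) = 761
Q_p = 761 > K_p = 162, so the reverse reaction proceeds.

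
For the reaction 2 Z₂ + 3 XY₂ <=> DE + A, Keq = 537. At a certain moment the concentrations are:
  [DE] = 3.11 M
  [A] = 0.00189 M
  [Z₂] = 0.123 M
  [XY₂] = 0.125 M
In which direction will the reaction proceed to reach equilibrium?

Q = [DE]·[A] / ([Z₂]²·[XY₂]³) = (3.11)·(0.00189) / ((0.123)²·(0.125)³) = 199
Q = 199 < Keq = 537, so the forward reaction proceeds.

to the right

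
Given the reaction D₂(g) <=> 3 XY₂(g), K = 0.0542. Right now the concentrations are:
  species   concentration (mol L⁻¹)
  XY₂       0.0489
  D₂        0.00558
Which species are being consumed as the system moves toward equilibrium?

Q = [XY₂]³ / [D₂] = (0.0489)³ / (0.00558) = 0.0210
Q = 0.0210 < K = 0.0542: net forward reaction.

D₂ (reactants)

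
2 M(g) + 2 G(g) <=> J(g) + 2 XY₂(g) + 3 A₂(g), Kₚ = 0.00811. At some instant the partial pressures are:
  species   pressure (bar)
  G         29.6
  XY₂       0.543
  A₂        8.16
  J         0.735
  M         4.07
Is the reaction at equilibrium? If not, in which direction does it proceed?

Qₚ = P(J)·P(XY₂)²·P(A₂)³ / (P(M)²·P(G)²) = (0.735)·(0.543)²·(8.16)³ / ((4.07)²·(29.6)²) = 0.00811
Qₚ = 0.00811 = Kₚ, so the system is already at equilibrium.

at equilibrium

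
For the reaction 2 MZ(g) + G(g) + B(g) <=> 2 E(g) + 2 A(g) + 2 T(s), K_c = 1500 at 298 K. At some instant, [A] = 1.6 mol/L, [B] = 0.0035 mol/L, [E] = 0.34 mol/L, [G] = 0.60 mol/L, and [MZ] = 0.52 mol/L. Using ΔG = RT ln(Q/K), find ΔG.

(T is a pure solid — omitted from Q_c.)
Q_c = [E]²·[A]² / ([MZ]²·[G]·[B]) = (0.34)²·(1.6)² / ((0.52)²·(0.60)·(0.0035)) = 521
ΔG = RT ln(Q_c/K_c) = (8.314 J mol⁻¹ K⁻¹)(298 K) × ln(521/1500)
   = (2.478 kJ/mol)(-1.057) = -2.62 kJ/mol
ΔG < 0, so the forward reaction is spontaneous (proceeds forward).

ΔG = -2.62 kJ/mol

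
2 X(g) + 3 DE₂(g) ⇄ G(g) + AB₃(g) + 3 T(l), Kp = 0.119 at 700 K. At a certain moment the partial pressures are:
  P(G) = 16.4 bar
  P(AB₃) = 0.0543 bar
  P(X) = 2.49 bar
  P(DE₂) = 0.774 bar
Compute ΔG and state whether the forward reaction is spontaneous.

ΔG = 5.57 kJ/mol; the forward reaction is non-spontaneous

(T is a pure liquid — omitted from Qp.)
Qp = P(G)·P(AB₃) / (P(X)²·P(DE₂)³) = (16.4)·(0.0543) / ((2.49)²·(0.774)³) = 0.310
ΔG = RT ln(Qp/Kp) = (8.314 J mol⁻¹ K⁻¹)(700 K) × ln(0.310/0.119)
   = (5.820 kJ/mol)(0.9574) = 5.57 kJ/mol
ΔG > 0, so the forward reaction is non-spontaneous (proceeds in reverse).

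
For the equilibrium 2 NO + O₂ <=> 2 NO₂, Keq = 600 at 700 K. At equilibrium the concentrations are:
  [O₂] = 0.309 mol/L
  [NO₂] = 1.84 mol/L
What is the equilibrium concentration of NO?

[NO] = 0.135 mol/L

At equilibrium, Keq = [NO₂]² / ([NO]²·[O₂]) = 600.
(1.84)² / (([NO])²·(0.309)) = 600
[NO]² = 0.0183 ⇒ [NO] = 0.135 mol/L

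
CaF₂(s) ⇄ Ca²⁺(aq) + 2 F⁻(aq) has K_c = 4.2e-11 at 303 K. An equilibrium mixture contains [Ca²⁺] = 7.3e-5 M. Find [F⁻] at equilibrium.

[F⁻] = 7.6e-4 M

(CaF₂ is a pure solid — omitted from K_c.)
At equilibrium, K_c = [Ca²⁺]·[F⁻]² = 4.2e-11.
(7.3e-5)·([F⁻])² = 4.2e-11
[F⁻]² = 5.75e-7 ⇒ [F⁻] = 7.6e-4 M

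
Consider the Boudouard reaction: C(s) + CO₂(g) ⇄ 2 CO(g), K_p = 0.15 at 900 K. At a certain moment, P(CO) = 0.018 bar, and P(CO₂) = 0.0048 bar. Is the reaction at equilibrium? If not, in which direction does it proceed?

(C is a pure solid — omitted from Q_p.)
Q_p = P(CO)² / P(CO₂) = (0.018)² / (0.0048) = 0.068
Q_p = 0.068 < K_p = 0.15, so the forward reaction proceeds.

forward (toward products)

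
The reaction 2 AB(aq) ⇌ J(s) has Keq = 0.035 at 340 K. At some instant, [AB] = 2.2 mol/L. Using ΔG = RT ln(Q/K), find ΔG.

ΔG = 5.02 kJ/mol

(J is a pure solid — omitted from Q.)
Q = 1 / [AB]² = 1 / (2.2)² = 0.207
ΔG = RT ln(Q/Keq) = (8.314 J mol⁻¹ K⁻¹)(340 K) × ln(0.207/0.035)
   = (2.827 kJ/mol)(1.777) = 5.02 kJ/mol
ΔG > 0, so the forward reaction is non-spontaneous (proceeds in reverse).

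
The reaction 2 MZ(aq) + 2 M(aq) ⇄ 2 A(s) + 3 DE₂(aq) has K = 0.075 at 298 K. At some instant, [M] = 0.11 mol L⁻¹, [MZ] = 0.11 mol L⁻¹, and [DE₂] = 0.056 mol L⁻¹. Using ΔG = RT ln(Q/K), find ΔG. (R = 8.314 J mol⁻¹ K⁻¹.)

(A is a pure solid — omitted from Q.)
Q = [DE₂]³ / ([MZ]²·[M]²) = (0.056)³ / ((0.11)²·(0.11)²) = 1.20
ΔG = RT ln(Q/K) = (8.314 J mol⁻¹ K⁻¹)(298 K) × ln(1.20/0.075)
   = (2.478 kJ/mol)(2.773) = 6.87 kJ/mol
ΔG > 0, so the forward reaction is non-spontaneous (proceeds in reverse).

ΔG = 6.87 kJ/mol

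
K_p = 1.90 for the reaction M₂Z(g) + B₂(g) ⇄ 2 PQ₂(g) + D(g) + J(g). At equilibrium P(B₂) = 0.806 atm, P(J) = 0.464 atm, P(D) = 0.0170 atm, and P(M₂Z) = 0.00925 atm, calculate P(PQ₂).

At equilibrium, K_p = P(PQ₂)²·P(D)·P(J) / (P(M₂Z)·P(B₂)) = 1.90.
(P(PQ₂))²·(0.0170)·(0.464) / ((0.00925)·(0.806)) = 1.90
P(PQ₂)² = 1.80 ⇒ P(PQ₂) = 1.34 atm

P(PQ₂) = 1.34 atm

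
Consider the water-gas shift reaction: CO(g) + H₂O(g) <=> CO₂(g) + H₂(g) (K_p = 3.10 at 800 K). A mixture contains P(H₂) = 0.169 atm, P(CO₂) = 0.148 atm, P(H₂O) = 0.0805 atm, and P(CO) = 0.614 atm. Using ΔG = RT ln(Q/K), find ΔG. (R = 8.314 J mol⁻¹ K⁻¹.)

ΔG = -12.1 kJ/mol

Q_p = P(CO₂)·P(H₂) / (P(CO)·P(H₂O)) = (0.148)·(0.169) / ((0.614)·(0.0805)) = 0.506
ΔG = RT ln(Q_p/K_p) = (8.314 J mol⁻¹ K⁻¹)(800 K) × ln(0.506/3.10)
   = (6.651 kJ/mol)(-1.813) = -12.1 kJ/mol
ΔG < 0, so the forward reaction is spontaneous (proceeds forward).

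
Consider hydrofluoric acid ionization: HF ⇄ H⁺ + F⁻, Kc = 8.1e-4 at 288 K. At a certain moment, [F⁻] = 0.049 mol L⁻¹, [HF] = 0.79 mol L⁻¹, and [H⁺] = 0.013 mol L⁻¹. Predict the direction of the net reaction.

neither direction; the system is at equilibrium

Qc = [H⁺]·[F⁻] / [HF] = (0.013)·(0.049) / (0.79) = 8.1e-4
Qc = 8.1e-4 = Kc, so the system is already at equilibrium.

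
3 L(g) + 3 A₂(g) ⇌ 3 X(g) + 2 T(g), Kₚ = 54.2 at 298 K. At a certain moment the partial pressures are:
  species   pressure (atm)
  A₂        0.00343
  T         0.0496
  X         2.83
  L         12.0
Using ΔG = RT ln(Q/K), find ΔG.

Qₚ = P(X)³·P(T)² / (P(L)³·P(A₂)³) = (2.83)³·(0.0496)² / ((12.0)³·(0.00343)³) = 800
ΔG = RT ln(Qₚ/Kₚ) = (8.314 J mol⁻¹ K⁻¹)(298 K) × ln(800/54.2)
   = (2.478 kJ/mol)(2.692) = 6.67 kJ/mol
ΔG > 0, so the forward reaction is non-spontaneous (proceeds in reverse).

ΔG = 6.67 kJ/mol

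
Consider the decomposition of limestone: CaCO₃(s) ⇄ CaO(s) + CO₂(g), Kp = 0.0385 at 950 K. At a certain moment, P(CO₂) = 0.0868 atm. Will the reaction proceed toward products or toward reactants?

(CaCO₃, CaO are pure solids — omitted from Qp.)
Qp = P(CO₂) = 0.0868
Qp = 0.0868 > Kp = 0.0385, so the reverse reaction proceeds.

reverse (toward reactants)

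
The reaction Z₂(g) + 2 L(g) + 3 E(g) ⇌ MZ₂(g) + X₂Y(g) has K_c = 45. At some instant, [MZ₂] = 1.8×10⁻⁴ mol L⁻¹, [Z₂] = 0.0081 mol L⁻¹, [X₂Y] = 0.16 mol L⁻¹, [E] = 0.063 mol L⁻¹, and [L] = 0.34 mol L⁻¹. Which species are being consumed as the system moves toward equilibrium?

Q_c = [MZ₂]·[X₂Y] / ([Z₂]·[L]²·[E]³) = (1.8×10⁻⁴)·(0.16) / ((0.0081)·(0.34)²·(0.063)³) = 120
Q_c = 120 > K_c = 45: net reverse reaction.

MZ₂, X₂Y (products)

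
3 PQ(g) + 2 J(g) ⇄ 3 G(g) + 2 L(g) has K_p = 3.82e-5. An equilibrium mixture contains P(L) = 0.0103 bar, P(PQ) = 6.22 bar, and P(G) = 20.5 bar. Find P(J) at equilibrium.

At equilibrium, K_p = P(G)³·P(L)² / (P(PQ)³·P(J)²) = 3.82e-5.
(20.5)³·(0.0103)² / ((6.22)³·(P(J))²) = 3.82e-5
P(J)² = 99.4 ⇒ P(J) = 9.97 bar

P(J) = 9.97 bar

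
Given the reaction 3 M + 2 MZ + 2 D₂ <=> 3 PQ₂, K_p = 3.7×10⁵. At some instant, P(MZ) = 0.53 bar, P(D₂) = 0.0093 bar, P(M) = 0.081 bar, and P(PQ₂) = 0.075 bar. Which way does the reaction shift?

forward (toward products)

Q_p = P(PQ₂)³ / (P(M)³·P(MZ)²·P(D₂)²) = (0.075)³ / ((0.081)³·(0.53)²·(0.0093)²) = 33000
Q_p = 33000 < K_p = 3.7×10⁵, so the forward reaction proceeds.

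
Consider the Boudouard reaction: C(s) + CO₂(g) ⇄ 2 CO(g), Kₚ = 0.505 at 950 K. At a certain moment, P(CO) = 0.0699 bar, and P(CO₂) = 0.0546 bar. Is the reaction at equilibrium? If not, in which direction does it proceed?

(C is a pure solid — omitted from Qₚ.)
Qₚ = P(CO)² / P(CO₂) = (0.0699)² / (0.0546) = 0.0895
Qₚ = 0.0895 < Kₚ = 0.505, so the forward reaction proceeds.

in the forward direction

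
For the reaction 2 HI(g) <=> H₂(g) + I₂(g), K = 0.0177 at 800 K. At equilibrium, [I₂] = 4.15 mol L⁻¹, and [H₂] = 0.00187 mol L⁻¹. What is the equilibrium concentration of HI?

[HI] = 0.662 mol L⁻¹

At equilibrium, K = [H₂]·[I₂] / [HI]² = 0.0177.
(0.00187)·(4.15) / ([HI])² = 0.0177
[HI]² = 0.438 ⇒ [HI] = 0.662 mol L⁻¹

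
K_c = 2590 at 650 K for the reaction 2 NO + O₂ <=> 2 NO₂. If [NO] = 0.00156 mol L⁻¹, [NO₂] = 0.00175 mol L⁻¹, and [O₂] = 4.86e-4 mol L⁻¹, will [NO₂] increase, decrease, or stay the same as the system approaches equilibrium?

stay the same

Q_c = [NO₂]² / ([NO]²·[O₂]) = (0.00175)² / ((0.00156)²·(4.86e-4)) = 2590
Q_c = 2590 = K_c; the system is at equilibrium.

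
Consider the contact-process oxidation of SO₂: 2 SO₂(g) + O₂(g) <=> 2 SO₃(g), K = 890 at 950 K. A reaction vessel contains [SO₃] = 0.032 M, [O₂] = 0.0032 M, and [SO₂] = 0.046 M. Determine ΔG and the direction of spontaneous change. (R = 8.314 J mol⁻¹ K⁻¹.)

Q = [SO₃]² / ([SO₂]²·[O₂]) = (0.032)² / ((0.046)²·(0.0032)) = 151
ΔG = RT ln(Q/K) = (8.314 J mol⁻¹ K⁻¹)(950 K) × ln(151/890)
   = (7.898 kJ/mol)(-1.774) = -14.0 kJ/mol
ΔG < 0, so the forward reaction is spontaneous (proceeds forward).

ΔG = -14.0 kJ/mol; the forward reaction is spontaneous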